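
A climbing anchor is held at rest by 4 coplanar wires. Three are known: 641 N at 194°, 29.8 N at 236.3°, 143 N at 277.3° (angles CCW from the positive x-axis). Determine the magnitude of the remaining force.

F ≈ 699 N

Sum the known components: ΣF_x = -620.3 N, ΣF_y = -321.7 N.
For equilibrium the remaining force must supply (−ΣF_x, −ΣF_y) = (620.3, 321.7) N.
Magnitude = √((620.3)² + (321.7)²) = 698.8 N; direction = atan2(321.7, 620.3) = 27.4°.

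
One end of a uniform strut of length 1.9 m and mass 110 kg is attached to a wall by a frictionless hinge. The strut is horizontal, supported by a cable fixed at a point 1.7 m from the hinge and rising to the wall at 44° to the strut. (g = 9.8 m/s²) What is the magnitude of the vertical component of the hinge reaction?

|H_y| ≈ 476 N

Take torques about the hinge: T sin 44° · 1.7 = 110×9.8×0.95 = 1024.1 N·m.
So T = 1024.1 / (0.6947 × 1.7) = 867.21 N.
ΣF_y = 0: H_y = (110×9.8) − T sin 44° = 1078 − 602.41 = 475.59 N.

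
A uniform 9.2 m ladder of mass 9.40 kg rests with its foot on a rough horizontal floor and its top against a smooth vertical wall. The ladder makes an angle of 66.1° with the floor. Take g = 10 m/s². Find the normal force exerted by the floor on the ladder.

ΣF_y = 0: N_floor = 9.40×10 = 94 N.

N_floor ≈ 94 N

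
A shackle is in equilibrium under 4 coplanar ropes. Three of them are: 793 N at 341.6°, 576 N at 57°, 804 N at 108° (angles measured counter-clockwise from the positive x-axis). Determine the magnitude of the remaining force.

F ≈ 1290 N

Sum the known components: ΣF_x = 817.7 N, ΣF_y = 997.4 N.
For equilibrium the remaining force must supply (−ΣF_x, −ΣF_y) = (-817.7, -997.4) N.
Magnitude = √((-817.7)² + (-997.4)²) = 1290 N; direction = atan2(-997.4, -817.7) = 230.7°.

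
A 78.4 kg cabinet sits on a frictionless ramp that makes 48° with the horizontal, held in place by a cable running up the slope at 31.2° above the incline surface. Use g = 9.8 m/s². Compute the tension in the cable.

T ≈ 668 N

Take axes along and perpendicular to the incline. Weight components: W sin 48° = 571 N down-slope, W cos 48° = 514.1 N into the surface.
Along incline: T cos 31.2° = W sin 48° → T = 667.5 N.
Perpendicular: N = W cos 48° − T sin 31.2° = 168.3 N.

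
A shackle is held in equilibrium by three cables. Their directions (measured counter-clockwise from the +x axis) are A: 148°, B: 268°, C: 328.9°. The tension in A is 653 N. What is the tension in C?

T_C ≈ 647 N

Resolve: ΣF_x = 653 cos 148° + T_B cos 268° + T_C cos 328.9° = 0.
        ΣF_y = 653 sin 148° + T_B sin 268° + T_C sin 328.9° = 0.
The known terms sum to (-553.8, 346) N, so -0.0349 T_B + 0.8563 T_C = 553.8 and -0.9994 T_B − 0.5165 T_C = -346.
Solving simultaneously: T_B = 11.74 N, T_C = 647.2 N.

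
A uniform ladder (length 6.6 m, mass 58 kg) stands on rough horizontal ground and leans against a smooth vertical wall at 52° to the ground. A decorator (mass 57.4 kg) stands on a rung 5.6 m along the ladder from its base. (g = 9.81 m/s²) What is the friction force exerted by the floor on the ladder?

f ≈ 596 N

Torques about the foot: N_wall · 6.6 sin 52° = 58×9.81×3.3 cos 52° + 57.4×9.81×5.6 cos 52° → N_wall = 595.55 N.
ΣF_x = 0: f_floor = N_wall = 595.55 N.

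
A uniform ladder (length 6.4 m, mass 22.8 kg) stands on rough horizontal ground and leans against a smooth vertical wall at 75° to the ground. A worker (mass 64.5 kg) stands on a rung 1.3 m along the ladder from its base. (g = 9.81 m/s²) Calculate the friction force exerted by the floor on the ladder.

Torques about the foot: N_wall · 6.4 sin 75° = 22.8×9.81×3.2 cos 75° + 64.5×9.81×1.3 cos 75° → N_wall = 64.404 N.
ΣF_x = 0: f_floor = N_wall = 64.404 N.

f ≈ 64.4 N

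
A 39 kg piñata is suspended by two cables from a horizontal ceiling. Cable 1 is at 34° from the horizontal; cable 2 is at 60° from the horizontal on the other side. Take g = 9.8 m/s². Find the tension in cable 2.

Weight W = 39 × 9.8 = 382.2 N acts straight down.
Horizontal: T_1 cos 34° = T_2 cos 60°  →  T_1 = 0.6031 T_2.
Vertical: T_1 sin 34° + T_2 sin 60° = 382.2.
Substituting the horizontal relation into the vertical equation gives 1.203 T_2 = 382.2, so T_2 = 317.6 N.

T_2 ≈ 318 N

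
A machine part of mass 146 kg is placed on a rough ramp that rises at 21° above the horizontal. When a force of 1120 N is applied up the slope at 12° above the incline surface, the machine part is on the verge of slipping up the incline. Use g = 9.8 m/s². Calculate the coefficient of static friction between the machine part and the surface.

μ ≈ 0.528

On the verge of sliding up the incline, friction is at its maximum μN and acts down the slope.
Perpendicular to incline: N = W cos 21° − P sin 12° = 1336 − 232.9 = 1103 N.
Along incline: P cos 12° − μN = W sin 21° → μ = −(W sin 21° − P cos 12°) / N = 0.5284.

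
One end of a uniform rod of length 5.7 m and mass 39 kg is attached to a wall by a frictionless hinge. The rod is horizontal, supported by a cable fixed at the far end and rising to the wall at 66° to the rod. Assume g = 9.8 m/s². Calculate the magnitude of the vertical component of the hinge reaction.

Take torques about the hinge: T sin 66° · 5.7 = 39×9.8×2.85 = 1089.3 N·m.
So T = 1089.3 / (0.9135 × 5.7) = 209.18 N.
ΣF_y = 0: H_y = (39×9.8) − T sin 66° = 382.2 − 191.1 = 191.1 N.

|H_y| ≈ 191 N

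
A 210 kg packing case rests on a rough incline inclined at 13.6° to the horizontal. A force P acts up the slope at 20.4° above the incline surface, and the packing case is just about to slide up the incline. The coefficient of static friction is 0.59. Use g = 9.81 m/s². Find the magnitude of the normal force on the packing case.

N ≈ 1490 N

On the verge of sliding up the incline, friction equals μN and acts down the slope.
Perpendicular: N + P sin 20.4° = W cos 13.6° = 2002 N.
Along incline: P cos 20.4° = W sin 13.6° + μN  with W sin 13.6° = 484.4 N.
Solving the pair for P and N: P = 1457 N, N = 1494 N (and f = μN = 881.6 N).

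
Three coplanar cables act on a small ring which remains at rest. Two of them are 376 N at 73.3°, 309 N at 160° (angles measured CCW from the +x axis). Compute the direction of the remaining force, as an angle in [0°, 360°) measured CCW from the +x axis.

θ ≈ 291°

Sum the known components: ΣF_x = -182.3 N, ΣF_y = 465.8 N.
For equilibrium the remaining force must supply (−ΣF_x, −ΣF_y) = (182.3, -465.8) N.
Magnitude = √((182.3)² + (-465.8)²) = 500.2 N; direction = atan2(-465.8, 182.3) = 291.4°.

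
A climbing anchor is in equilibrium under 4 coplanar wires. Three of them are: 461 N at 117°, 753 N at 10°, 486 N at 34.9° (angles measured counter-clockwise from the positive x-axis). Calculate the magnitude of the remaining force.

Sum the known components: ΣF_x = 930.9 N, ΣF_y = 819.6 N.
For equilibrium the remaining force must supply (−ΣF_x, −ΣF_y) = (-930.9, -819.6) N.
Magnitude = √((-930.9)² + (-819.6)²) = 1240 N; direction = atan2(-819.6, -930.9) = 221.4°.

F ≈ 1240 N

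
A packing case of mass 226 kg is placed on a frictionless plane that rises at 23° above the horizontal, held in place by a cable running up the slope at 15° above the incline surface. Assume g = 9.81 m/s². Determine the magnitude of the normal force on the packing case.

Take axes along and perpendicular to the incline. Weight components: W sin 23° = 866.3 N down-slope, W cos 23° = 2041 N into the surface.
Along incline: T cos 15° = W sin 23° → T = 896.8 N.
Perpendicular: N = W cos 23° − T sin 15° = 1809 N.

N ≈ 1810 N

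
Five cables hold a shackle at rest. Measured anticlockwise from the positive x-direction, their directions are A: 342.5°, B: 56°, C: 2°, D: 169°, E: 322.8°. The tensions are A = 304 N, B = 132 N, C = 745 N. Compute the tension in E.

T_E ≈ 577 N

Resolve: ΣF_x = 304 cos 342.5° + 132 cos 56° + 745 cos 2° + T_D cos 169° + T_E cos 322.8° = 0.
        ΣF_y = 304 sin 342.5° + 132 sin 56° + 745 sin 2° + T_D sin 169° + T_E sin 322.8° = 0.
The known terms sum to (1108, 44.02) N, so -0.9816 T_D + 0.7965 T_E = -1108 and 0.1908 T_D − 0.6046 T_E = -44.02.
Solving simultaneously: T_D = 1597 N, T_E = 576.8 N.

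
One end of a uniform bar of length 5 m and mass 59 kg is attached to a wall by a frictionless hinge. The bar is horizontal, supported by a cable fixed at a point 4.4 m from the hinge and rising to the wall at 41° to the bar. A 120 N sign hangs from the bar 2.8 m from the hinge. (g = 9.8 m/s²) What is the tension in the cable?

T ≈ 617 N

Take torques about the hinge: T sin 41° · 4.4 = 59×9.8×2.5 + 120×2.8 = 1781.5 N·m.
So T = 1781.5 / (0.6561 × 4.4) = 617.15 N.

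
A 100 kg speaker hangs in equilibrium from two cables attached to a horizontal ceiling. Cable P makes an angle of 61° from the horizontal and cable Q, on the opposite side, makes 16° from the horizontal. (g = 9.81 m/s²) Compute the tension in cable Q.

T_Q ≈ 488 N

Weight W = 100 × 9.81 = 981 N acts straight down.
Horizontal: T_P cos 61° = T_Q cos 16°  →  T_P = 1.983 T_Q.
Vertical: T_P sin 61° + T_Q sin 16° = 981.
Substituting the horizontal relation into the vertical equation gives 2.01 T_Q = 981, so T_Q = 488.1 N.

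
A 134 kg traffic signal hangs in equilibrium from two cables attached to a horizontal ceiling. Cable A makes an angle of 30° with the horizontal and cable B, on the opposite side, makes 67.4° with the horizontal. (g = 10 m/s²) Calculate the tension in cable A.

T_A ≈ 519 N

Weight W = 134 × 10 = 1340 N acts straight down.
Horizontal: T_A cos 30° = T_B cos 67.4°  →  T_B = 2.254 T_A.
Vertical: T_A sin 30° + T_B sin 67.4° = 1340.
Substituting the horizontal relation into the vertical equation gives 2.58 T_A = 1340, so T_A = 519.3 N.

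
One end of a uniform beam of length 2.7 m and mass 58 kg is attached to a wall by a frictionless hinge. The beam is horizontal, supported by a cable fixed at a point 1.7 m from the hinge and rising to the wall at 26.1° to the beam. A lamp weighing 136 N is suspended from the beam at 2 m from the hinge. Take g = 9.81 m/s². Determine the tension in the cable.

T ≈ 1390 N

Take torques about the hinge: T sin 26.1° · 1.7 = 58×9.81×1.35 + 136×2 = 1040.1 N·m.
So T = 1040.1 / (0.4399 × 1.7) = 1390.7 N.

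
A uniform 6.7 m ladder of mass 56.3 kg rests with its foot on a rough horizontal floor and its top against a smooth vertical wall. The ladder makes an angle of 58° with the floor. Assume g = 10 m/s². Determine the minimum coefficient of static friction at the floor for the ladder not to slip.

ΣF_y = 0: N_floor = 56.3×10 = 563 N.
Torques about the foot: N_wall · 6.7 sin 58° = 56.3×10×3.35 cos 58° → N_wall = 175.9 N.
ΣF_x = 0: f_floor = N_wall = 175.9 N.
μ_min = f_floor / N_floor = 175.9 / 563 = 0.3124.

μ_min ≈ 0.312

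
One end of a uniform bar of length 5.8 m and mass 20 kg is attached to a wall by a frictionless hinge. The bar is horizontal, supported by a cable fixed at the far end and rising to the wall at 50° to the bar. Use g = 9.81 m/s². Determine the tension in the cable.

Take torques about the hinge: T sin 50° · 5.8 = 20×9.81×2.9 = 568.98 N·m.
So T = 568.98 / (0.7660 × 5.8) = 128.06 N.

T ≈ 128 N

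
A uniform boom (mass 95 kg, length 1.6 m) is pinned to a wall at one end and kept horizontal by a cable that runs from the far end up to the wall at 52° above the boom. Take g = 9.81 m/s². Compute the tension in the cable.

Take torques about the hinge: T sin 52° · 1.6 = 95×9.81×0.8 = 745.56 N·m.
So T = 745.56 / (0.7880 × 1.6) = 591.33 N.

T ≈ 591 N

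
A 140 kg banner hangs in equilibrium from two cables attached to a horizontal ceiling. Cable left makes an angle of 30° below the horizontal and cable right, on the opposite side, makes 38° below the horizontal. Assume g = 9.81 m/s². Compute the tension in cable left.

Weight W = 140 × 9.81 = 1373 N acts straight down.
Horizontal: T_left cos 30° = T_right cos 38°  →  T_right = 1.099 T_left.
Vertical: T_left sin 30° + T_right sin 38° = 1373.
Substituting the horizontal relation into the vertical equation gives 1.177 T_left = 1373, so T_left = 1167 N.

T_left ≈ 1170 N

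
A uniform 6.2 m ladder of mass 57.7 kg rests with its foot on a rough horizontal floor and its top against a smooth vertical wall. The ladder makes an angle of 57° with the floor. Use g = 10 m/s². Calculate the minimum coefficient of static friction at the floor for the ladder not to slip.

μ_min ≈ 0.325

ΣF_y = 0: N_floor = 57.7×10 = 577 N.
Torques about the foot: N_wall · 6.2 sin 57° = 57.7×10×3.1 cos 57° → N_wall = 187.35 N.
ΣF_x = 0: f_floor = N_wall = 187.35 N.
μ_min = f_floor / N_floor = 187.35 / 577 = 0.3247.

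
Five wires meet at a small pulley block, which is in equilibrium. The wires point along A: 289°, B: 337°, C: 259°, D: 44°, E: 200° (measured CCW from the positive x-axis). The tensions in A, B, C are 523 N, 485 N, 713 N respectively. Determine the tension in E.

Resolve: ΣF_x = 523 cos 289° + 485 cos 337° + 713 cos 259° + T_D cos 44° + T_E cos 200° = 0.
        ΣF_y = 523 sin 289° + 485 sin 337° + 713 sin 259° + T_D sin 44° + T_E sin 200° = 0.
The known terms sum to (480.7, -1384) N, so 0.7193 T_D − 0.9397 T_E = -480.7 and 0.6947 T_D − 0.3420 T_E = 1384.
Solving simultaneously: T_D = 3601 N, T_E = 3268 N.

T_E ≈ 3270 N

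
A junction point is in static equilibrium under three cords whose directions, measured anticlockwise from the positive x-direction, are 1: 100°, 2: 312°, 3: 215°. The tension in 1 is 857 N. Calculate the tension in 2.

Resolve: ΣF_x = 857 cos 100° + T_2 cos 312° + T_3 cos 215° = 0.
        ΣF_y = 857 sin 100° + T_2 sin 312° + T_3 sin 215° = 0.
The known terms sum to (-148.8, 844) N, so 0.6691 T_2 − 0.8192 T_3 = 148.8 and -0.7431 T_2 − 0.5736 T_3 = -844.
Solving simultaneously: T_2 = 782.5 N, T_3 = 457.6 N.

T_2 ≈ 783 N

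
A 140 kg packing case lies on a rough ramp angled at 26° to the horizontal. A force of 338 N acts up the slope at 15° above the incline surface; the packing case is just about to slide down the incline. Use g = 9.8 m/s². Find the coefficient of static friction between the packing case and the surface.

μ ≈ 0.240

On the verge of sliding down the incline, friction is at its maximum μN and acts up the slope.
Perpendicular to incline: N = W cos 26° − P sin 15° = 1233 − 87.48 = 1146 N.
Along incline: P cos 15° + μN = W sin 26° → μ = (W sin 26° − P cos 15°) / N = 0.24.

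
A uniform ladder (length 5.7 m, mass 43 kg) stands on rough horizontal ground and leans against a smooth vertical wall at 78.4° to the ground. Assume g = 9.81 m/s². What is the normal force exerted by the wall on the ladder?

N_wall ≈ 43.3 N

Torques about the foot: N_wall · 5.7 sin 78.4° = 43×9.81×2.85 cos 78.4° → N_wall = 43.295 N.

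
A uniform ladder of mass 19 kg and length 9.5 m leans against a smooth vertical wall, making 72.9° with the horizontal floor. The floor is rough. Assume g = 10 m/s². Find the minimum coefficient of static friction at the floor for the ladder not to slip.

ΣF_y = 0: N_floor = 19×10 = 190 N.
Torques about the foot: N_wall · 9.5 sin 72.9° = 19×10×4.75 cos 72.9° → N_wall = 29.226 N.
ΣF_x = 0: f_floor = N_wall = 29.226 N.
μ_min = f_floor / N_floor = 29.226 / 190 = 0.1538.

μ_min ≈ 0.154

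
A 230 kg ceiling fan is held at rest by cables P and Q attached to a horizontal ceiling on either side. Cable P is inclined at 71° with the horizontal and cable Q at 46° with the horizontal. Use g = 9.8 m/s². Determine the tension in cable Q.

T_Q ≈ 824 N

Weight W = 230 × 9.8 = 2254 N acts straight down.
Horizontal: T_P cos 71° = T_Q cos 46°  →  T_P = 2.134 T_Q.
Vertical: T_P sin 71° + T_Q sin 46° = 2254.
Substituting the horizontal relation into the vertical equation gives 2.737 T_Q = 2254, so T_Q = 823.6 N.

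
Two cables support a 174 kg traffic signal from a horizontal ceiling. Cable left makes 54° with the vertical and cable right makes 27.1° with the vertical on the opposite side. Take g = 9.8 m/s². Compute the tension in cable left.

Angles from the horizontal: cable left is 90° − 54° = 36°, cable right is 90° − 27.1° = 62.9°.
Weight W = 174 × 9.8 = 1705 N acts straight down.
Horizontal: T_left cos 36° = T_right cos 62.9°  →  T_right = 1.776 T_left.
Vertical: T_left sin 36° + T_right sin 62.9° = 1705.
Substituting the horizontal relation into the vertical equation gives 2.169 T_left = 1705, so T_left = 786.3 N.

T_left ≈ 786 N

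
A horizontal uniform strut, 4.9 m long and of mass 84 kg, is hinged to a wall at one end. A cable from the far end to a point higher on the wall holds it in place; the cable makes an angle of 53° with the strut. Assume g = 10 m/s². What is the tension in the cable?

T ≈ 526 N

Take torques about the hinge: T sin 53° · 4.9 = 84×10×2.45 = 2058 N·m.
So T = 2058 / (0.7986 × 4.9) = 525.9 N.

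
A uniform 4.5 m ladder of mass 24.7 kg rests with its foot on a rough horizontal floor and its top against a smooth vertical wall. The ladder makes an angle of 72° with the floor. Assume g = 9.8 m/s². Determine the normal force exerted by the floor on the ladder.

ΣF_y = 0: N_floor = 24.7×9.8 = 242.06 N.

N_floor ≈ 242 N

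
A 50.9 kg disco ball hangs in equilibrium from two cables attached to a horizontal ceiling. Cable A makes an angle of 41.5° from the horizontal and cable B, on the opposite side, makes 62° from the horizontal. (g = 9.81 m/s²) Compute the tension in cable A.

T_A ≈ 241 N

Weight W = 50.9 × 9.81 = 499.3 N acts straight down.
Horizontal: T_A cos 41.5° = T_B cos 62°  →  T_B = 1.595 T_A.
Vertical: T_A sin 41.5° + T_B sin 62° = 499.3.
Substituting the horizontal relation into the vertical equation gives 2.071 T_A = 499.3, so T_A = 241.1 N.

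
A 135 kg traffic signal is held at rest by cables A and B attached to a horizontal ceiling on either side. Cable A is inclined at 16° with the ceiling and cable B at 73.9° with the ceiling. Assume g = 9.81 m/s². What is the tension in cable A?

Weight W = 135 × 9.81 = 1324 N acts straight down.
Horizontal: T_A cos 16° = T_B cos 73.9°  →  T_B = 3.466 T_A.
Vertical: T_A sin 16° + T_B sin 73.9° = 1324.
Substituting the horizontal relation into the vertical equation gives 3.606 T_A = 1324, so T_A = 367.3 N.

T_A ≈ 367 N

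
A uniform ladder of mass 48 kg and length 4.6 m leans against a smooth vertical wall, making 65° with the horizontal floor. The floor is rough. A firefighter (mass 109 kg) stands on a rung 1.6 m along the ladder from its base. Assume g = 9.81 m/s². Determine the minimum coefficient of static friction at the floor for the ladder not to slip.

μ_min ≈ 0.184

ΣF_y = 0: N_floor = 48×9.81 + 109×9.81 = 1540.2 N.
Torques about the foot: N_wall · 4.6 sin 65° = 48×9.81×2.3 cos 65° + 109×9.81×1.6 cos 65° → N_wall = 283.22 N.
ΣF_x = 0: f_floor = N_wall = 283.22 N.
μ_min = f_floor / N_floor = 283.22 / 1540.2 = 0.1839.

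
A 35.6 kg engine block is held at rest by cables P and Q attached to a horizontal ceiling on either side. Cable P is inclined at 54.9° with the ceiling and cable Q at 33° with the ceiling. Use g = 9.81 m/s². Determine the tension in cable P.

T_P ≈ 293 N

Weight W = 35.6 × 9.81 = 349.2 N acts straight down.
Horizontal: T_P cos 54.9° = T_Q cos 33°  →  T_Q = 0.6856 T_P.
Vertical: T_P sin 54.9° + T_Q sin 33° = 349.2.
Substituting the horizontal relation into the vertical equation gives 1.192 T_P = 349.2, so T_P = 293.1 N.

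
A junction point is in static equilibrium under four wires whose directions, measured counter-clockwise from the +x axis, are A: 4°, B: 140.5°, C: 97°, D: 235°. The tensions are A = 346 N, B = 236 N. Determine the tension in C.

T_C ≈ 50.2 N

Resolve: ΣF_x = 346 cos 4° + 236 cos 140.5° + T_C cos 97° + T_D cos 235° = 0.
        ΣF_y = 346 sin 4° + 236 sin 140.5° + T_C sin 97° + T_D sin 235° = 0.
The known terms sum to (163.1, 174.3) N, so -0.1219 T_C − 0.5736 T_D = -163.1 and 0.9925 T_C − 0.8192 T_D = -174.3.
Solving simultaneously: T_C = 50.24 N, T_D = 273.6 N.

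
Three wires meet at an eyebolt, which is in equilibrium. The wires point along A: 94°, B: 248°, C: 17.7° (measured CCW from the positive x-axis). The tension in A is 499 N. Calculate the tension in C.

T_C ≈ 284 N

Resolve: ΣF_x = 499 cos 94° + T_B cos 248° + T_C cos 17.7° = 0.
        ΣF_y = 499 sin 94° + T_B sin 248° + T_C sin 17.7° = 0.
The known terms sum to (-34.81, 497.8) N, so -0.3746 T_B + 0.9527 T_C = 34.81 and -0.9272 T_B + 0.3040 T_C = -497.8.
Solving simultaneously: T_B = 630.1 N, T_C = 284.3 N.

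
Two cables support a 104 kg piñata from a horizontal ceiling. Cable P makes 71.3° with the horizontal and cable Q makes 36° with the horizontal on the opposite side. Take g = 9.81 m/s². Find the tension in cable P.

T_P ≈ 865 N

Weight W = 104 × 9.81 = 1020 N acts straight down.
Horizontal: T_P cos 71.3° = T_Q cos 36°  →  T_Q = 0.3963 T_P.
Vertical: T_P sin 71.3° + T_Q sin 36° = 1020.
Substituting the horizontal relation into the vertical equation gives 1.18 T_P = 1020, so T_P = 864.5 N.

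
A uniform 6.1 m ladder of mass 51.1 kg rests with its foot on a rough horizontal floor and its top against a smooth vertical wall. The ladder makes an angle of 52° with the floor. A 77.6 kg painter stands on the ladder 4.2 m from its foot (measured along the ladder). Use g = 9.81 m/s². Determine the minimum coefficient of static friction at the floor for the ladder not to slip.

μ_min ≈ 0.479

ΣF_y = 0: N_floor = 51.1×9.81 + 77.6×9.81 = 1262.5 N.
Torques about the foot: N_wall · 6.1 sin 52° = 51.1×9.81×3.05 cos 52° + 77.6×9.81×4.2 cos 52° → N_wall = 605.33 N.
ΣF_x = 0: f_floor = N_wall = 605.33 N.
μ_min = f_floor / N_floor = 605.33 / 1262.5 = 0.4795.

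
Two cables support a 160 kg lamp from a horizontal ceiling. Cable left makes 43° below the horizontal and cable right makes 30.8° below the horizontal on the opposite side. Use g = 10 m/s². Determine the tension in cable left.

Weight W = 160 × 10 = 1600 N acts straight down.
Horizontal: T_left cos 43° = T_right cos 30.8°  →  T_right = 0.8514 T_left.
Vertical: T_left sin 43° + T_right sin 30.8° = 1600.
Substituting the horizontal relation into the vertical equation gives 1.118 T_left = 1600, so T_left = 1431 N.

T_left ≈ 1430 N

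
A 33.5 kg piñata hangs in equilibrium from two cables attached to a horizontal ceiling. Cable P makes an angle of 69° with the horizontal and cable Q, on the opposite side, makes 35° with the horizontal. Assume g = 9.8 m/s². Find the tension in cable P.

Weight W = 33.5 × 9.8 = 328.3 N acts straight down.
Horizontal: T_P cos 69° = T_Q cos 35°  →  T_Q = 0.4375 T_P.
Vertical: T_P sin 69° + T_Q sin 35° = 328.3.
Substituting the horizontal relation into the vertical equation gives 1.185 T_P = 328.3, so T_P = 277.2 N.

T_P ≈ 277 N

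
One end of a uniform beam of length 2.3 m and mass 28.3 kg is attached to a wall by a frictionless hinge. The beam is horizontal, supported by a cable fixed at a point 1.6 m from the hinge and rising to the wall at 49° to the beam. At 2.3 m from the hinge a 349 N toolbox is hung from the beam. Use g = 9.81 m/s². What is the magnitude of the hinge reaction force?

Take torques about the hinge: T sin 49° · 1.6 = 28.3×9.81×1.15 + 349×2.3 = 1122 N·m.
So T = 1122 / (0.7547 × 1.6) = 929.14 N.
ΣF_x = 0: H_x = T cos 49° = 609.57 N.
ΣF_y = 0: H_y = (28.3×9.81 + 349) − T sin 49° = 626.62 − 701.23 = -74.606 N.
|H| = √(H_x² + H_y²) = √((609.57)² + (-74.606)²) = 614.12 N.

|H| ≈ 614 N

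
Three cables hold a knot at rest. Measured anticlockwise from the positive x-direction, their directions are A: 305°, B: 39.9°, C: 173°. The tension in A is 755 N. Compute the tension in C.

Resolve: ΣF_x = 755 cos 305° + T_B cos 39.9° + T_C cos 173° = 0.
        ΣF_y = 755 sin 305° + T_B sin 39.9° + T_C sin 173° = 0.
The known terms sum to (433.1, -618.5) N, so 0.7672 T_B − 0.9925 T_C = -433.1 and 0.6414 T_B + 0.1219 T_C = 618.5.
Solving simultaneously: T_B = 768.4 N, T_C = 1030 N.

T_C ≈ 1030 N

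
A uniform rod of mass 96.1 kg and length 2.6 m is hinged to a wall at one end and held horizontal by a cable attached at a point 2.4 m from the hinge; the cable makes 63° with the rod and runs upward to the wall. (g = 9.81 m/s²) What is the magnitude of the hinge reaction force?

Take torques about the hinge: T sin 63° · 2.4 = 96.1×9.81×1.3 = 1225.6 N·m.
So T = 1225.6 / (0.8910 × 2.4) = 573.12 N.
ΣF_x = 0: H_x = T cos 63° = 260.19 N.
ΣF_y = 0: H_y = (96.1×9.81) − T sin 63° = 942.74 − 510.65 = 432.09 N.
|H| = √(H_x² + H_y²) = √((260.19)² + (432.09)²) = 504.38 N.

|H| ≈ 504 N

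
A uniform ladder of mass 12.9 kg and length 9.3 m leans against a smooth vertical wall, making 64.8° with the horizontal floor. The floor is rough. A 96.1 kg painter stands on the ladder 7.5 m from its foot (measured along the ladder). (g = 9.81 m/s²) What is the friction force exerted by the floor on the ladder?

f ≈ 388 N

Torques about the foot: N_wall · 9.3 sin 64.8° = 12.9×9.81×4.65 cos 64.8° + 96.1×9.81×7.5 cos 64.8° → N_wall = 387.53 N.
ΣF_x = 0: f_floor = N_wall = 387.53 N.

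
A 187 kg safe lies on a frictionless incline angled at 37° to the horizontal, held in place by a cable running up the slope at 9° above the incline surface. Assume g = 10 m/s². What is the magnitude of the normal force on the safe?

N ≈ 1320 N

Take axes along and perpendicular to the incline. Weight components: W sin 37° = 1125 N down-slope, W cos 37° = 1493 N into the surface.
Along incline: T cos 9° = W sin 37° → T = 1139 N.
Perpendicular: N = W cos 37° − T sin 9° = 1315 N.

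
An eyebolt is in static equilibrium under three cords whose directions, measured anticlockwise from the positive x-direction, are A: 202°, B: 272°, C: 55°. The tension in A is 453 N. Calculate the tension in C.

Resolve: ΣF_x = 453 cos 202° + T_B cos 272° + T_C cos 55° = 0.
        ΣF_y = 453 sin 202° + T_B sin 272° + T_C sin 55° = 0.
The known terms sum to (-420, -169.7) N, so 0.0349 T_B + 0.5736 T_C = 420 and -0.9994 T_B + 0.8192 T_C = 169.7.
Solving simultaneously: T_B = 410 N, T_C = 707.3 N.

T_C ≈ 707 N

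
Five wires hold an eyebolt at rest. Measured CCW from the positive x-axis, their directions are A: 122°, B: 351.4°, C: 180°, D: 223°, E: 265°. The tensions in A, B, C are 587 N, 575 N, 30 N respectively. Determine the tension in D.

T_D ≈ 285 N

Resolve: ΣF_x = 587 cos 122° + 575 cos 351.4° + 30 cos 180° + T_D cos 223° + T_E cos 265° = 0.
        ΣF_y = 587 sin 122° + 575 sin 351.4° + 30 sin 180° + T_D sin 223° + T_E sin 265° = 0.
The known terms sum to (227.5, 411.8) N, so -0.7314 T_D − 0.0872 T_E = -227.5 and -0.6820 T_D − 0.9962 T_E = -411.8.
Solving simultaneously: T_D = 285 N, T_E = 218.3 N.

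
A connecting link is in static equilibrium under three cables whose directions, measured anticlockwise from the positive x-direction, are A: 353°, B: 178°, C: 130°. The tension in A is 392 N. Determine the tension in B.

T_B ≈ 360 N

Resolve: ΣF_x = 392 cos 353° + T_B cos 178° + T_C cos 130° = 0.
        ΣF_y = 392 sin 353° + T_B sin 178° + T_C sin 130° = 0.
The known terms sum to (389.1, -47.77) N, so -0.9994 T_B − 0.6428 T_C = -389.1 and 0.0349 T_B + 0.7660 T_C = 47.77.
Solving simultaneously: T_B = 359.7 N, T_C = 45.97 N.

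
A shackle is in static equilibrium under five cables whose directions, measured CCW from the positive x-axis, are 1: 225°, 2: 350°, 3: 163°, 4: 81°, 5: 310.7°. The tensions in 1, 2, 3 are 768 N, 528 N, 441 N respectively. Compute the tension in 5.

Resolve: ΣF_x = 768 cos 225° + 528 cos 350° + 441 cos 163° + T_4 cos 81° + T_5 cos 310.7° = 0.
        ΣF_y = 768 sin 225° + 528 sin 350° + 441 sin 163° + T_4 sin 81° + T_5 sin 310.7° = 0.
The known terms sum to (-444.8, -505.8) N, so 0.1564 T_4 + 0.6521 T_5 = 444.8 and 0.9877 T_4 − 0.7581 T_5 = 505.8.
Solving simultaneously: T_4 = 874.6 N, T_5 = 472.3 N.

T_5 ≈ 472 N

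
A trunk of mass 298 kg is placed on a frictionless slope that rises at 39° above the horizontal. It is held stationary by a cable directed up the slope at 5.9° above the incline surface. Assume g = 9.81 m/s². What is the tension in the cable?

T ≈ 1850 N

Take axes along and perpendicular to the incline. Weight components: W sin 39° = 1840 N down-slope, W cos 39° = 2272 N into the surface.
Along incline: T cos 5.9° = W sin 39° → T = 1850 N.
Perpendicular: N = W cos 39° − T sin 5.9° = 2082 N.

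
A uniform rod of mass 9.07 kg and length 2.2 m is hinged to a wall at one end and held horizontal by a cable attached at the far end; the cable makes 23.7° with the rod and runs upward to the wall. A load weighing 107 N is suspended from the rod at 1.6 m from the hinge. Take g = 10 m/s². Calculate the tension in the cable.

Take torques about the hinge: T sin 23.7° · 2.2 = 9.07×10×1.1 + 107×1.6 = 270.97 N·m.
So T = 270.97 / (0.4019 × 2.2) = 306.43 N.

T ≈ 306 N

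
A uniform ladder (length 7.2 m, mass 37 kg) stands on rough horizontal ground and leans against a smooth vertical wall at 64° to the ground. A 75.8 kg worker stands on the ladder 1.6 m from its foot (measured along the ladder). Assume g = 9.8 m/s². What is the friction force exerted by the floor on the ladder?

f ≈ 169 N

Torques about the foot: N_wall · 7.2 sin 64° = 37×9.8×3.6 cos 64° + 75.8×9.8×1.6 cos 64° → N_wall = 168.94 N.
ΣF_x = 0: f_floor = N_wall = 168.94 N.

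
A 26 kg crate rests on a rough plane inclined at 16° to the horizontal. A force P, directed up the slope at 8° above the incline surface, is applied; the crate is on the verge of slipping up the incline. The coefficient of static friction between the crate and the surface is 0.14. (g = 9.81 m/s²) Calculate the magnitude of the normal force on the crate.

N ≈ 231 N

On the verge of sliding up the incline, friction equals μN and acts down the slope.
Perpendicular: N + P sin 8° = W cos 16° = 245.2 N.
Along incline: P cos 8° = W sin 16° + μN  with W sin 16° = 70.3 N.
Solving the pair for P and N: P = 103.6 N, N = 230.8 N (and f = μN = 32.31 N).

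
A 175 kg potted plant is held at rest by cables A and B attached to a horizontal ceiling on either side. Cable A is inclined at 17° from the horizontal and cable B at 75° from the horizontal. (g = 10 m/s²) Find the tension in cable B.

T_B ≈ 1670 N

Weight W = 175 × 10 = 1750 N acts straight down.
Horizontal: T_A cos 17° = T_B cos 75°  →  T_A = 0.2706 T_B.
Vertical: T_A sin 17° + T_B sin 75° = 1750.
Substituting the horizontal relation into the vertical equation gives 1.045 T_B = 1750, so T_B = 1675 N.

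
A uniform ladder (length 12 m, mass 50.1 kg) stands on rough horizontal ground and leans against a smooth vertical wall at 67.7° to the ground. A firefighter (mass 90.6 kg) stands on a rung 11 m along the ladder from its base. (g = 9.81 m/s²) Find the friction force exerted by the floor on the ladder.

f ≈ 435 N

Torques about the foot: N_wall · 12 sin 67.7° = 50.1×9.81×6 cos 67.7° + 90.6×9.81×11 cos 67.7° → N_wall = 434.93 N.
ΣF_x = 0: f_floor = N_wall = 434.93 N.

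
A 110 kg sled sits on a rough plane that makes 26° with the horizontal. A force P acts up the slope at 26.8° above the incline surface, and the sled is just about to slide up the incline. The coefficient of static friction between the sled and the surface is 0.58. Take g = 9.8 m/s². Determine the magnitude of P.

On the verge of sliding up the incline, friction equals μN and acts down the slope.
Perpendicular: N + P sin 26.8° = W cos 26° = 968.9 N.
Along incline: P cos 26.8° = W sin 26° + μN  with W sin 26° = 472.6 N.
Solving the pair for P and N: P = 896.4 N, N = 564.7 N (and f = μN = 327.5 N).

P ≈ 896 N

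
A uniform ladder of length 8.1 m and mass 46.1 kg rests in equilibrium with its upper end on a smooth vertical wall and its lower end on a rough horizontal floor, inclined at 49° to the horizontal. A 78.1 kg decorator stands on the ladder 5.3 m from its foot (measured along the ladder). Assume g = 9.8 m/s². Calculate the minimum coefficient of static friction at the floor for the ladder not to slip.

ΣF_y = 0: N_floor = 46.1×9.8 + 78.1×9.8 = 1217.2 N.
Torques about the foot: N_wall · 8.1 sin 49° = 46.1×9.8×4.05 cos 49° + 78.1×9.8×5.3 cos 49° → N_wall = 631.71 N.
ΣF_x = 0: f_floor = N_wall = 631.71 N.
μ_min = f_floor / N_floor = 631.71 / 1217.2 = 0.519.

μ_min ≈ 0.519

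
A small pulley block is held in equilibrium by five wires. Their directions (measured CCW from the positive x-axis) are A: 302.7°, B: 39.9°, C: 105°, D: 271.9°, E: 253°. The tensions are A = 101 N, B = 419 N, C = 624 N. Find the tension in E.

Resolve: ΣF_x = 101 cos 302.7° + 419 cos 39.9° + 624 cos 105° + T_D cos 271.9° + T_E cos 253° = 0.
        ΣF_y = 101 sin 302.7° + 419 sin 39.9° + 624 sin 105° + T_D sin 271.9° + T_E sin 253° = 0.
The known terms sum to (214.5, 786.5) N, so 0.0332 T_D − 0.2924 T_E = -214.5 and -0.9995 T_D − 0.9563 T_E = -786.5.
Solving simultaneously: T_D = 76.63 N, T_E = 742.4 N.

T_E ≈ 742 N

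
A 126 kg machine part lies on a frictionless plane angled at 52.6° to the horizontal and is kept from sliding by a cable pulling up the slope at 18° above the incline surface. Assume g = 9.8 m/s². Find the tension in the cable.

Take axes along and perpendicular to the incline. Weight components: W sin 52.6° = 980.9 N down-slope, W cos 52.6° = 750 N into the surface.
Along incline: T cos 18° = W sin 52.6° → T = 1031 N.
Perpendicular: N = W cos 52.6° − T sin 18° = 431.3 N.

T ≈ 1030 N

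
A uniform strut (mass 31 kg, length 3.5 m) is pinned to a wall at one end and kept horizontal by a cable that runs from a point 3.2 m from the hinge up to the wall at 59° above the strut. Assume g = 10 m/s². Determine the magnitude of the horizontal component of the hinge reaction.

Take torques about the hinge: T sin 59° · 3.2 = 31×10×1.75 = 542.5 N·m.
So T = 542.5 / (0.8572 × 3.2) = 197.78 N.
ΣF_x = 0: H_x = T cos 59° = 101.86 N.

H_x ≈ 102 N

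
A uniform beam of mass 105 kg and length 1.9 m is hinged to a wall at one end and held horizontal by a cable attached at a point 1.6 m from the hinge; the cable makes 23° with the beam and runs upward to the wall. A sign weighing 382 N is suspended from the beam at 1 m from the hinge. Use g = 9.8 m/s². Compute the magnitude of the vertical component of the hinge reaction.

|H_y| ≈ 561 N

Take torques about the hinge: T sin 23° · 1.6 = 105×9.8×0.95 + 382×1 = 1359.5 N·m.
So T = 1359.5 / (0.3907 × 1.6) = 2174.7 N.
ΣF_y = 0: H_y = (105×9.8 + 382) − T sin 23° = 1411 − 849.72 = 561.28 N.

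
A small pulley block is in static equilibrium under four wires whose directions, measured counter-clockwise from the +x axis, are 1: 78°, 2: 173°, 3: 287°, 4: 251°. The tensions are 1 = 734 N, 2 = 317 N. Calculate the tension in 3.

Resolve: ΣF_x = 734 cos 78° + 317 cos 173° + T_3 cos 287° + T_4 cos 251° = 0.
        ΣF_y = 734 sin 78° + 317 sin 173° + T_3 sin 287° + T_4 sin 251° = 0.
The known terms sum to (-162, 756.6) N, so 0.2924 T_3 − 0.3256 T_4 = 162 and -0.9563 T_3 − 0.9455 T_4 = -756.6.
Solving simultaneously: T_3 = 679.7 N, T_4 = 112.7 N.

T_3 ≈ 680 N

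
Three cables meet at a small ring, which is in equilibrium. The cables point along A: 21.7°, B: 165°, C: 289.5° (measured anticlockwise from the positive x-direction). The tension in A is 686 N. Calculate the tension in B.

T_B ≈ 832 N

Resolve: ΣF_x = 686 cos 21.7° + T_B cos 165° + T_C cos 289.5° = 0.
        ΣF_y = 686 sin 21.7° + T_B sin 165° + T_C sin 289.5° = 0.
The known terms sum to (637.4, 253.6) N, so -0.9659 T_B + 0.3338 T_C = -637.4 and 0.2588 T_B − 0.9426 T_C = -253.6.
Solving simultaneously: T_B = 831.8 N, T_C = 497.5 N.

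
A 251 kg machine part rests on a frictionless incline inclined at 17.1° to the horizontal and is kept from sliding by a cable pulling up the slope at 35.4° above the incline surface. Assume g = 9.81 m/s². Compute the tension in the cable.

T ≈ 888 N

Take axes along and perpendicular to the incline. Weight components: W sin 17.1° = 724 N down-slope, W cos 17.1° = 2353 N into the surface.
Along incline: T cos 35.4° = W sin 17.1° → T = 888.2 N.
Perpendicular: N = W cos 17.1° − T sin 35.4° = 1839 N.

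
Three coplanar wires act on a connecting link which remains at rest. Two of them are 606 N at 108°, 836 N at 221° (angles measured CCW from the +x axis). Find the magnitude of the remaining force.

F ≈ 819 N

Sum the known components: ΣF_x = -818.2 N, ΣF_y = 27.87 N.
For equilibrium the remaining force must supply (−ΣF_x, −ΣF_y) = (818.2, -27.87) N.
Magnitude = √((818.2)² + (-27.87)²) = 818.7 N; direction = atan2(-27.87, 818.2) = 358.0°.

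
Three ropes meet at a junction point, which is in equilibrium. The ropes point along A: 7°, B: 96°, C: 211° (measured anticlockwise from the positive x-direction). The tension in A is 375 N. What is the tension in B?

T_B ≈ 168 N

Resolve: ΣF_x = 375 cos 7° + T_B cos 96° + T_C cos 211° = 0.
        ΣF_y = 375 sin 7° + T_B sin 96° + T_C sin 211° = 0.
The known terms sum to (372.2, 45.7) N, so -0.1045 T_B − 0.8572 T_C = -372.2 and 0.9945 T_B − 0.5150 T_C = -45.7.
Solving simultaneously: T_B = 168.3 N, T_C = 413.7 N.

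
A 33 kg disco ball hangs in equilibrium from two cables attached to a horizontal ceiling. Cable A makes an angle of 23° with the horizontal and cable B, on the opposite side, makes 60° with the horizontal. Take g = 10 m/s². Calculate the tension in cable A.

Weight W = 33 × 10 = 330 N acts straight down.
Horizontal: T_A cos 23° = T_B cos 60°  →  T_B = 1.841 T_A.
Vertical: T_A sin 23° + T_B sin 60° = 330.
Substituting the horizontal relation into the vertical equation gives 1.985 T_A = 330, so T_A = 166.2 N.

T_A ≈ 166 N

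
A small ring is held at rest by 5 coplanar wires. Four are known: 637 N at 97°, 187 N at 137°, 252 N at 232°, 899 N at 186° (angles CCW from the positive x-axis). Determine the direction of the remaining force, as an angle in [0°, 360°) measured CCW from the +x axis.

Sum the known components: ΣF_x = -1264 N, ΣF_y = 467.2 N.
For equilibrium the remaining force must supply (−ΣF_x, −ΣF_y) = (1264, -467.2) N.
Magnitude = √((1264)² + (-467.2)²) = 1347 N; direction = atan2(-467.2, 1264) = 339.7°.

θ ≈ 340°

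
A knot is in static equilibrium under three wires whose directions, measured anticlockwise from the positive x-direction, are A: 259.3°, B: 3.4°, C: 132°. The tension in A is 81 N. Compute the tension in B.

Resolve: ΣF_x = 81 cos 259.3° + T_B cos 3.4° + T_C cos 132° = 0.
        ΣF_y = 81 sin 259.3° + T_B sin 3.4° + T_C sin 132° = 0.
The known terms sum to (-15.04, -79.59) N, so 0.9982 T_B − 0.6691 T_C = 15.04 and 0.0593 T_B + 0.7431 T_C = 79.59.
Solving simultaneously: T_B = 82.45 N, T_C = 100.5 N.

T_B ≈ 82.4 N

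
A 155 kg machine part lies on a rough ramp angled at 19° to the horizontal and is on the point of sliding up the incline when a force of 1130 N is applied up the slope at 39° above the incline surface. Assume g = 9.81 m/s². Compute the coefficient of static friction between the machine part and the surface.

On the verge of sliding up the incline, friction is at its maximum μN and acts down the slope.
Perpendicular to incline: N = W cos 19° − P sin 39° = 1438 − 711.1 = 726.6 N.
Along incline: P cos 39° − μN = W sin 19° → μ = −(W sin 19° − P cos 39°) / N = 0.5273.

μ ≈ 0.527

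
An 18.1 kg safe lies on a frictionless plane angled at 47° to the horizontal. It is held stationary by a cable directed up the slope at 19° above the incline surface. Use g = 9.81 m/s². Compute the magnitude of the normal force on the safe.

N ≈ 76.4 N

Take axes along and perpendicular to the incline. Weight components: W sin 47° = 129.9 N down-slope, W cos 47° = 121.1 N into the surface.
Along incline: T cos 19° = W sin 47° → T = 137.3 N.
Perpendicular: N = W cos 47° − T sin 19° = 76.38 N.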